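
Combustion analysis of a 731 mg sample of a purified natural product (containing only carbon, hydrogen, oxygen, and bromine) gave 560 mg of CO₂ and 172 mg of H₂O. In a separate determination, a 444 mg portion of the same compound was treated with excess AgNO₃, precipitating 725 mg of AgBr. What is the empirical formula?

C4H6Br2O

mol C = 0.560 g CO₂ ÷ 44.009 g/mol = 0.01272 mol
mol H = 2 × 0.172 g H₂O ÷ 18.015 g/mol = 0.01910 mol
From the AgBr data: mol Br per gram of compound = (0.725 ÷ 187.772) ÷ 0.444 = 0.008696 mol/g, so in the 0.731 g combustion sample mol Br = 0.006357 mol
mass O = 0.731 − (0.1528 + 0.01925 + 0.5079) = 0.05098 g → mol O = 0.05098 ÷ 15.999 = 0.003186 mol
Divide by the smallest (0.003186 mol): C 3.993, H 5.993, Br 1.995, O 1.000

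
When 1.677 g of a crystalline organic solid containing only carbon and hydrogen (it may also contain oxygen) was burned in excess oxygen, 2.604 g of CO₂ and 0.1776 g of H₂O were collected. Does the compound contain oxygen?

mol C = 2.604 g CO₂ ÷ 44.009 g/mol = 0.059170 mol
mol H = 2 × 0.1776 g H₂O ÷ 18.015 g/mol = 0.019717 mol
C and H account for only 0.73056 g of the 1.677 g sample; the remaining 0.94644 g must be oxygen.

yes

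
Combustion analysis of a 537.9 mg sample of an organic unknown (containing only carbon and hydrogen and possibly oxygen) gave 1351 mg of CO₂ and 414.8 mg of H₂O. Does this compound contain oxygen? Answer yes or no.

yes

mol C = 1.351 g CO₂ ÷ 44.009 g/mol = 0.030698 mol
mol H = 2 × 0.4148 g H₂O ÷ 18.015 g/mol = 0.046051 mol
C and H account for only 0.41514 g of the 0.5379 g sample; the remaining 0.12276 g must be oxygen.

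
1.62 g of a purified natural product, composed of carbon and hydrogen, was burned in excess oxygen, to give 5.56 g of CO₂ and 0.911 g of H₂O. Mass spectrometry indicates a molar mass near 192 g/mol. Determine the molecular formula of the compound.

mol C = 5.56 g CO₂ ÷ 44.009 g/mol = 0.1263 mol
mol H = 2 × 0.911 g H₂O ÷ 18.015 g/mol = 0.1011 mol
Divide by the smallest (0.1011 mol): C 1.249, H 1.000
Multiplying each by 4 gives whole numbers: C 5.00, H 4.00
Empirical formula: C5H4
Empirical-formula mass = 64.09 g/mol; 192 ÷ 64.09 ≈ 3, so the molecular formula is C15H12.

C15H12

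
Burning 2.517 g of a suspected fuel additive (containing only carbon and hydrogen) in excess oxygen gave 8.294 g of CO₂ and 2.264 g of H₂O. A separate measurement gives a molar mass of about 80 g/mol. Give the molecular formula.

C6H8

mol C = 8.294 g CO₂ ÷ 44.009 g/mol = 0.18846 mol
mol H = 2 × 2.264 g H₂O ÷ 18.015 g/mol = 0.25135 mol
Divide by the smallest (0.18846 mol): C 1.000, H 1.334
Multiplying each by 3 gives whole numbers: C 3.00, H 4.00
Empirical formula: C3H4
Empirical-formula mass = 40.06 g/mol; 80 ÷ 40.06 ≈ 2, so the molecular formula is C6H8.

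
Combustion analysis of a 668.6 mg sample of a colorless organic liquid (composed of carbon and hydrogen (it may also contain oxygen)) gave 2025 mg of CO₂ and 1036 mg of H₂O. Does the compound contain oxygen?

no

mol C = 2.025 g CO₂ ÷ 44.009 g/mol = 0.046013 mol
mol H = 2 × 1.036 g H₂O ÷ 18.015 g/mol = 0.11502 mol
C and H together account for 0.66860 g — essentially the entire 0.6686 g sample — so the compound contains no oxygen.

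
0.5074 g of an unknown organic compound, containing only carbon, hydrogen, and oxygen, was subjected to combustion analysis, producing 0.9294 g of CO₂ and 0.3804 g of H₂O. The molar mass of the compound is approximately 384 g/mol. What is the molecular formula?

mol C = 0.9294 g CO₂ ÷ 44.009 g/mol = 0.021118 mol
mol H = 2 × 0.3804 g H₂O ÷ 18.015 g/mol = 0.042231 mol
mass O = 0.5074 − (0.25365 + 0.042569) = 0.21118 g → mol O = 0.21118 ÷ 15.999 = 0.013199 mol
Divide by the smallest (0.013199 mol): C 1.600, H 3.199, O 1.000
Multiplying each by 5 gives whole numbers: C 8.00, H 16.00, O 5.00
Empirical formula: C8H16O5
Empirical-formula mass = 192.21 g/mol; 384 ÷ 192.21 ≈ 2, so the molecular formula is C16H32O10.

C16H32O10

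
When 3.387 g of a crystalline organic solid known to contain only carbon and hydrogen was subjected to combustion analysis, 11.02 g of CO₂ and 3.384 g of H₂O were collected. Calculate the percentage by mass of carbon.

88.80%

mol C = 11.02 g CO₂ ÷ 44.009 g/mol = 0.25040 mol
mol H = 2 × 3.384 g H₂O ÷ 18.015 g/mol = 0.37569 mol
mass % C = 3.0076 g ÷ 3.387 g × 100%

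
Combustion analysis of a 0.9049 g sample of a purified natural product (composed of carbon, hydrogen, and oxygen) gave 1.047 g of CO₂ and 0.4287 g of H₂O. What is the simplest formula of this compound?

mol C = 1.047 g CO₂ ÷ 44.009 g/mol = 0.023791 mol
mol H = 2 × 0.4287 g H₂O ÷ 18.015 g/mol = 0.047594 mol
mass O = 0.9049 − (0.28575 + 0.047974) = 0.57118 g → mol O = 0.57118 ÷ 15.999 = 0.035701 mol
Divide by the smallest (0.023791 mol): C 1.000, H 2.001, O 1.501
Multiplying each by 2 gives whole numbers: C 2.00, H 4.00, O 3.00

C2H4O3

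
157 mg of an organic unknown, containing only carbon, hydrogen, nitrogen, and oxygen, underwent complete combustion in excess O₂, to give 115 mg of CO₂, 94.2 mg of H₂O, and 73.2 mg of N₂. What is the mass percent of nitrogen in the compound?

46.6%

mol C = 0.115 g CO₂ ÷ 44.009 g/mol = 0.002613 mol
mol H = 2 × 0.0942 g H₂O ÷ 18.015 g/mol = 0.01046 mol
mol N = 2 × 0.0732 g N₂ ÷ 28.014 g/mol = 0.005226 mol
mass O = 0.157 − (0.03139 + 0.01054 + 0.07320) = 0.04187 g → mol O = 0.04187 ÷ 15.999 = 0.002617 mol
mass % N = 0.07320 g ÷ 0.157 g × 100%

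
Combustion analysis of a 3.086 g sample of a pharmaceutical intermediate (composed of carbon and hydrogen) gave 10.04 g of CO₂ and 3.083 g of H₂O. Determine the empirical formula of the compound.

C2H3

mol C = 10.04 g CO₂ ÷ 44.009 g/mol = 0.22814 mol
mol H = 2 × 3.083 g H₂O ÷ 18.015 g/mol = 0.34227 mol
Divide by the smallest (0.22814 mol): C 1.000, H 1.500
Multiplying each by 2 gives whole numbers: C 2.00, H 3.00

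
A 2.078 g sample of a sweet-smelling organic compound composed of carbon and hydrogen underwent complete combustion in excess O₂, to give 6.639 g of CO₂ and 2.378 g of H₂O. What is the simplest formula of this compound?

C4H7

mol C = 6.639 g CO₂ ÷ 44.009 g/mol = 0.15086 mol
mol H = 2 × 2.378 g H₂O ÷ 18.015 g/mol = 0.26400 mol
Divide by the smallest (0.15086 mol): C 1.000, H 1.750
Multiplying each by 4 gives whole numbers: C 4.00, H 7.00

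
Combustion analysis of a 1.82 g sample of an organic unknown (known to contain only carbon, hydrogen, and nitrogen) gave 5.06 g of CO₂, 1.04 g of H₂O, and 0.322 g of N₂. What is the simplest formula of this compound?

C5H5N

mol C = 5.06 g CO₂ ÷ 44.009 g/mol = 0.1150 mol
mol H = 2 × 1.04 g H₂O ÷ 18.015 g/mol = 0.1155 mol
mol N = 2 × 0.322 g N₂ ÷ 28.014 g/mol = 0.02299 mol
Divide by the smallest (0.02299 mol): C 5.001, H 5.022, N 1.000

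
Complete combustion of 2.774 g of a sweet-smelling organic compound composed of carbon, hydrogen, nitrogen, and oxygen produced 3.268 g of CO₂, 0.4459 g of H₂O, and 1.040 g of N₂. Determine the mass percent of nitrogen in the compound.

37.49%

mol C = 3.268 g CO₂ ÷ 44.009 g/mol = 0.074258 mol
mol H = 2 × 0.4459 g H₂O ÷ 18.015 g/mol = 0.049503 mol
mol N = 2 × 1.040 g N₂ ÷ 28.014 g/mol = 0.074249 mol
mass O = 2.774 − (0.89191 + 0.049899 + 1.0400) = 0.79219 g → mol O = 0.79219 ÷ 15.999 = 0.049515 mol
mass % N = 1.0400 g ÷ 2.774 g × 100%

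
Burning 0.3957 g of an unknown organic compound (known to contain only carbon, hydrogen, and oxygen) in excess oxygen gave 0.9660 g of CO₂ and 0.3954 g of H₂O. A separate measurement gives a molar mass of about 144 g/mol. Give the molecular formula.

mol C = 0.9660 g CO₂ ÷ 44.009 g/mol = 0.021950 mol
mol H = 2 × 0.3954 g H₂O ÷ 18.015 g/mol = 0.043897 mol
mass O = 0.3957 − (0.26364 + 0.044248) = 0.087810 g → mol O = 0.087810 ÷ 15.999 = 0.0054885 mol
Divide by the smallest (0.0054885 mol): C 3.999, H 7.998, O 1.000
Empirical formula: C4H8O
Empirical-formula mass = 72.11 g/mol; 144 ÷ 72.11 ≈ 2, so the molecular formula is C8H16O2.

C8H16O2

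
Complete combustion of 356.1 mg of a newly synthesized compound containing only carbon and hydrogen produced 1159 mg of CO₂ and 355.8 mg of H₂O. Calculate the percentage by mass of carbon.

88.83%

mol C = 1.159 g CO₂ ÷ 44.009 g/mol = 0.026336 mol
mol H = 2 × 0.3558 g H₂O ÷ 18.015 g/mol = 0.039500 mol
mass % C = 0.31632 g ÷ 0.3561 g × 100%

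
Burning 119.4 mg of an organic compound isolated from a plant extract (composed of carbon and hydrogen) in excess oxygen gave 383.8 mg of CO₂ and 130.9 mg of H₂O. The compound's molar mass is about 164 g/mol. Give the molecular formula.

C12H20

mol C = 0.3838 g CO₂ ÷ 44.009 g/mol = 0.0087209 mol
mol H = 2 × 0.1309 g H₂O ÷ 18.015 g/mol = 0.014532 mol
Divide by the smallest (0.0087209 mol): C 1.000, H 1.666
Multiplying each by 3 gives whole numbers: C 3.00, H 5.00
Empirical formula: C3H5
Empirical-formula mass = 41.07 g/mol; 164 ÷ 41.07 ≈ 4, so the molecular formula is C12H20.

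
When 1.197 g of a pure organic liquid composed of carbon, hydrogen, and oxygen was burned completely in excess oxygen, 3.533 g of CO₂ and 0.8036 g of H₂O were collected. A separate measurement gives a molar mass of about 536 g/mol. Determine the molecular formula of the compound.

mol C = 3.533 g CO₂ ÷ 44.009 g/mol = 0.080279 mol
mol H = 2 × 0.8036 g H₂O ÷ 18.015 g/mol = 0.089215 mol
mass O = 1.197 − (0.96423 + 0.089928) = 0.14284 g → mol O = 0.14284 ÷ 15.999 = 0.0089281 mol
Divide by the smallest (0.0089281 mol): C 8.992, H 9.993, O 1.000
Empirical formula: C9H10O
Empirical-formula mass = 134.18 g/mol; 536 ÷ 134.18 ≈ 4, so the molecular formula is C36H40O4.

C36H40O4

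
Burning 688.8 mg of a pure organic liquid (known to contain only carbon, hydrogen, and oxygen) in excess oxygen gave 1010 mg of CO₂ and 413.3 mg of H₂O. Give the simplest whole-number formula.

mol C = 1.010 g CO₂ ÷ 44.009 g/mol = 0.022950 mol
mol H = 2 × 0.4133 g H₂O ÷ 18.015 g/mol = 0.045884 mol
mass O = 0.6888 − (0.27565 + 0.046251) = 0.36690 g → mol O = 0.36690 ÷ 15.999 = 0.022933 mol
Divide by the smallest (0.022933 mol): C 1.001, H 2.001, O 1.000

CH2O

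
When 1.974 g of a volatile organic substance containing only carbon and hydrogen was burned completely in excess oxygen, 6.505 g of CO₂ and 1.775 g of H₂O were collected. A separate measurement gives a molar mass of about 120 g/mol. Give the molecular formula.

mol C = 6.505 g CO₂ ÷ 44.009 g/mol = 0.14781 mol
mol H = 2 × 1.775 g H₂O ÷ 18.015 g/mol = 0.19706 mol
Divide by the smallest (0.14781 mol): C 1.000, H 1.333
Multiplying each by 3 gives whole numbers: C 3.00, H 4.00
Empirical formula: C3H4
Empirical-formula mass = 40.06 g/mol; 120 ÷ 40.06 ≈ 3, so the molecular formula is C9H12.

C9H12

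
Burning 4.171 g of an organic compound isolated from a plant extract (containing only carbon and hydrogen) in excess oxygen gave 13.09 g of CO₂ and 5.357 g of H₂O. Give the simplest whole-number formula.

CH2

mol C = 13.09 g CO₂ ÷ 44.009 g/mol = 0.29744 mol
mol H = 2 × 5.357 g H₂O ÷ 18.015 g/mol = 0.59473 mol
Divide by the smallest (0.29744 mol): C 1.000, H 1.999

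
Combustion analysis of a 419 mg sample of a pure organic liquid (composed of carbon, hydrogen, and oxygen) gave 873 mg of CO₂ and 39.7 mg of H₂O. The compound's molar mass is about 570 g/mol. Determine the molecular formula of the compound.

mol C = 0.873 g CO₂ ÷ 44.009 g/mol = 0.01984 mol
mol H = 2 × 0.0397 g H₂O ÷ 18.015 g/mol = 0.004407 mol
mass O = 0.419 − (0.2383 + 0.004443) = 0.1763 g → mol O = 0.1763 ÷ 15.999 = 0.01102 mol
Divide by the smallest (0.004407 mol): C 4.501, H 1.000, O 2.500
Multiplying each by 2 gives whole numbers: C 9.00, H 2.00, O 5.00
Empirical formula: C9H2O5
Empirical-formula mass = 190.11 g/mol; 570 ÷ 190.11 ≈ 3, so the molecular formula is C27H6O15.

C27H6O15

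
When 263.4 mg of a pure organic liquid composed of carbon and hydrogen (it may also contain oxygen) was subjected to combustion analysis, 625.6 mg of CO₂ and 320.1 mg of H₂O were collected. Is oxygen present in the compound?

mol C = 0.6256 g CO₂ ÷ 44.009 g/mol = 0.014215 mol
mol H = 2 × 0.3201 g H₂O ÷ 18.015 g/mol = 0.035537 mol
C and H account for only 0.20656 g of the 0.2634 g sample; the remaining 0.056839 g must be oxygen.

yes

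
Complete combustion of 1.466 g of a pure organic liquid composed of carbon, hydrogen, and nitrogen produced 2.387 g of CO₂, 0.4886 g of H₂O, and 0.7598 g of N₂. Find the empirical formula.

mol C = 2.387 g CO₂ ÷ 44.009 g/mol = 0.054239 mol
mol H = 2 × 0.4886 g H₂O ÷ 18.015 g/mol = 0.054244 mol
mol N = 2 × 0.7598 g N₂ ÷ 28.014 g/mol = 0.054244 mol
Divide by the smallest (0.054239 mol): C 1.000, H 1.000, N 1.000

CHN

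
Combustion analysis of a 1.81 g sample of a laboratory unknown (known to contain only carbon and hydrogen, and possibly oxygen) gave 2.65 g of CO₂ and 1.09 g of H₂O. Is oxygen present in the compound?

mol C = 2.65 g CO₂ ÷ 44.009 g/mol = 0.06021 mol
mol H = 2 × 1.09 g H₂O ÷ 18.015 g/mol = 0.1210 mol
C and H account for only 0.8452 g of the 1.81 g sample; the remaining 0.9648 g must be oxygen.

yes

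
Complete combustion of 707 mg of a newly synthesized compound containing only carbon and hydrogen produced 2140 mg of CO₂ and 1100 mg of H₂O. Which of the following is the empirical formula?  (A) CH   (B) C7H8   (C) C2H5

mol C = 2.14 g CO₂ ÷ 44.009 g/mol = 0.04863 mol
mol H = 2 × 1.10 g H₂O ÷ 18.015 g/mol = 0.1221 mol
Divide by the smallest (0.04863 mol): C 1.000, H 2.511
Multiplying each by 2 gives whole numbers: C 2.00, H 5.02

(C) C2H5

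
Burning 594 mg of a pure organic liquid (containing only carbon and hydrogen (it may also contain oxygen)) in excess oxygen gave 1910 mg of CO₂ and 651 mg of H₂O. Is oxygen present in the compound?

mol C = 1.91 g CO₂ ÷ 44.009 g/mol = 0.04340 mol
mol H = 2 × 0.651 g H₂O ÷ 18.015 g/mol = 0.07227 mol
C and H together account for 0.5941 g — essentially the entire 0.594 g sample — so the compound contains no oxygen.

no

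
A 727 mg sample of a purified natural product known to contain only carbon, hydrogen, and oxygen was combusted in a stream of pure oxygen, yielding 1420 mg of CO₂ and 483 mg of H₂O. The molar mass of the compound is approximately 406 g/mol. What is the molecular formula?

C18H30O10

mol C = 1.42 g CO₂ ÷ 44.009 g/mol = 0.03227 mol
mol H = 2 × 0.483 g H₂O ÷ 18.015 g/mol = 0.05362 mol
mass O = 0.727 − (0.3875 + 0.05405) = 0.2854 g → mol O = 0.2854 ÷ 15.999 = 0.01784 mol
Divide by the smallest (0.01784 mol): C 1.809, H 3.006, O 1.000
Multiplying each by 5 gives whole numbers: C 9.04, H 15.03, O 5.00
Empirical formula: C9H15O5
Empirical-formula mass = 203.21 g/mol; 406 ÷ 203.21 ≈ 2, so the molecular formula is C18H30O10.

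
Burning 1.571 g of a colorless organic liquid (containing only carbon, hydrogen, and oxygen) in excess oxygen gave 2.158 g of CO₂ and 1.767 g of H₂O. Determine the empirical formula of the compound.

CH4O

mol C = 2.158 g CO₂ ÷ 44.009 g/mol = 0.049035 mol
mol H = 2 × 1.767 g H₂O ÷ 18.015 g/mol = 0.19617 mol
mass O = 1.571 − (0.58896 + 0.19774) = 0.78430 g → mol O = 0.78430 ÷ 15.999 = 0.049022 mol
Divide by the smallest (0.049022 mol): C 1.000, H 4.002, O 1.000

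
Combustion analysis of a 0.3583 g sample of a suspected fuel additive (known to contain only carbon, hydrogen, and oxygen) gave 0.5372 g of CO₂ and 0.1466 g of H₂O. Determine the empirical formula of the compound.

C3H4O3

mol C = 0.5372 g CO₂ ÷ 44.009 g/mol = 0.012207 mol
mol H = 2 × 0.1466 g H₂O ÷ 18.015 g/mol = 0.016275 mol
mass O = 0.3583 − (0.14661 + 0.016406) = 0.19528 g → mol O = 0.19528 ÷ 15.999 = 0.012206 mol
Divide by the smallest (0.012206 mol): C 1.000, H 1.333, O 1.000
Multiplying each by 3 gives whole numbers: C 3.00, H 4.00, O 3.00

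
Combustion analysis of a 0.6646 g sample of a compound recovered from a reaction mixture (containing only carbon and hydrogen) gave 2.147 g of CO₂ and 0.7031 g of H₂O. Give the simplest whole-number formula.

C5H8

mol C = 2.147 g CO₂ ÷ 44.009 g/mol = 0.048785 mol
mol H = 2 × 0.7031 g H₂O ÷ 18.015 g/mol = 0.078057 mol
Divide by the smallest (0.048785 mol): C 1.000, H 1.600
Multiplying each by 5 gives whole numbers: C 5.00, H 8.00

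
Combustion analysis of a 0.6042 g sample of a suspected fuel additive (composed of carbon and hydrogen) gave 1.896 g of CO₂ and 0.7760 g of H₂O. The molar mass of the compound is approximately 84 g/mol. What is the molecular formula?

C6H12

mol C = 1.896 g CO₂ ÷ 44.009 g/mol = 0.043082 mol
mol H = 2 × 0.7760 g H₂O ÷ 18.015 g/mol = 0.086150 mol
Divide by the smallest (0.043082 mol): C 1.000, H 2.000
Empirical formula: CH2
Empirical-formula mass = 14.03 g/mol; 84 ÷ 14.03 ≈ 6, so the molecular formula is C6H12.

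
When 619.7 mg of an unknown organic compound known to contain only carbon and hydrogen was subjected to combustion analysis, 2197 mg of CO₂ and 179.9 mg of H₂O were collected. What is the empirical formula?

mol C = 2.197 g CO₂ ÷ 44.009 g/mol = 0.049922 mol
mol H = 2 × 0.1799 g H₂O ÷ 18.015 g/mol = 0.019972 mol
Divide by the smallest (0.019972 mol): C 2.500, H 1.000
Multiplying each by 2 gives whole numbers: C 5.00, H 2.00

C5H2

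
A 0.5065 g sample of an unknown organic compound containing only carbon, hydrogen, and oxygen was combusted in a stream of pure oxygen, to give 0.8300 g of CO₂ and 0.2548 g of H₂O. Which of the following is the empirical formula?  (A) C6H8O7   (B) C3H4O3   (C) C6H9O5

(C) C6H9O5

mol C = 0.8300 g CO₂ ÷ 44.009 g/mol = 0.018860 mol
mol H = 2 × 0.2548 g H₂O ÷ 18.015 g/mol = 0.028288 mol
mass O = 0.5065 − (0.22652 + 0.028514) = 0.25146 g → mol O = 0.25146 ÷ 15.999 = 0.015717 mol
Divide by the smallest (0.015717 mol): C 1.200, H 1.800, O 1.000
Multiplying each by 5 gives whole numbers: C 6.00, H 9.00, O 5.00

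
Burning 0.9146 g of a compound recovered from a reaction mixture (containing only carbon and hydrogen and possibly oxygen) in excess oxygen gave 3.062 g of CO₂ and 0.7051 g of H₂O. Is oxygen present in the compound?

mol C = 3.062 g CO₂ ÷ 44.009 g/mol = 0.069577 mol
mol H = 2 × 0.7051 g H₂O ÷ 18.015 g/mol = 0.078279 mol
C and H together account for 0.91459 g — essentially the entire 0.9146 g sample — so the compound contains no oxygen.

no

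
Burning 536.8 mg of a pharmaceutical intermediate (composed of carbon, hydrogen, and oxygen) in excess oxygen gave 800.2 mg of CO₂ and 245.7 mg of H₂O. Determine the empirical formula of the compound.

C2H3O2

mol C = 0.8002 g CO₂ ÷ 44.009 g/mol = 0.018183 mol
mol H = 2 × 0.2457 g H₂O ÷ 18.015 g/mol = 0.027277 mol
mass O = 0.5368 − (0.21839 + 0.027495) = 0.29091 g → mol O = 0.29091 ÷ 15.999 = 0.018183 mol
Divide by the smallest (0.018183 mol): C 1.000, H 1.500, O 1.000
Multiplying each by 2 gives whole numbers: C 2.00, H 3.00, O 2.00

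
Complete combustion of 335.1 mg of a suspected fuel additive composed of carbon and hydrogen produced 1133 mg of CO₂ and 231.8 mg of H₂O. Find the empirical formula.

mol C = 1.133 g CO₂ ÷ 44.009 g/mol = 0.025745 mol
mol H = 2 × 0.2318 g H₂O ÷ 18.015 g/mol = 0.025734 mol
Divide by the smallest (0.025734 mol): C 1.000, H 1.000

CH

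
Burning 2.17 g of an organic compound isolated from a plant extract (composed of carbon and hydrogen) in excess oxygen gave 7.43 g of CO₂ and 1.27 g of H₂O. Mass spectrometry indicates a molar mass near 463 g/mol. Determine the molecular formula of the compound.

mol C = 7.43 g CO₂ ÷ 44.009 g/mol = 0.1688 mol
mol H = 2 × 1.27 g H₂O ÷ 18.015 g/mol = 0.1410 mol
Divide by the smallest (0.1410 mol): C 1.197, H 1.000
Multiplying each by 5 gives whole numbers: C 5.99, H 5.00
Empirical formula: C6H5
Empirical-formula mass = 77.11 g/mol; 463 ÷ 77.11 ≈ 6, so the molecular formula is C36H30.

C36H30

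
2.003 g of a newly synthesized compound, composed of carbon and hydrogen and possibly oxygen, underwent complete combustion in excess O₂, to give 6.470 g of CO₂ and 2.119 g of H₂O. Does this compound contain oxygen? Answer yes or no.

mol C = 6.470 g CO₂ ÷ 44.009 g/mol = 0.14702 mol
mol H = 2 × 2.119 g H₂O ÷ 18.015 g/mol = 0.23525 mol
C and H together account for 2.0029 g — essentially the entire 2.003 g sample — so the compound contains no oxygen.

no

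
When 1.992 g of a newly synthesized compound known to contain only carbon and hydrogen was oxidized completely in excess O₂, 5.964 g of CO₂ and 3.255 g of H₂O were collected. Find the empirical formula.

C3H8

mol C = 5.964 g CO₂ ÷ 44.009 g/mol = 0.13552 mol
mol H = 2 × 3.255 g H₂O ÷ 18.015 g/mol = 0.36137 mol
Divide by the smallest (0.13552 mol): C 1.000, H 2.667
Multiplying each by 3 gives whole numbers: C 3.00, H 8.00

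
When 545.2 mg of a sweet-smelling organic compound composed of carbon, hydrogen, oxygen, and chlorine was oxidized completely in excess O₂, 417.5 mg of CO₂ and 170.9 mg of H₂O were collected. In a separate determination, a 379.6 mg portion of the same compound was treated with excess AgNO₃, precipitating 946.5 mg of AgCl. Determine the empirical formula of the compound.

C2H4Cl2O

mol C = 0.4175 g CO₂ ÷ 44.009 g/mol = 0.0094867 mol
mol H = 2 × 0.1709 g H₂O ÷ 18.015 g/mol = 0.018973 mol
From the AgCl data: mol Cl per gram of compound = (0.9465 ÷ 143.318) ÷ 0.3796 = 0.017398 mol/g, so in the 0.5452 g combustion sample mol Cl = 0.0094853 mol
mass O = 0.5452 − (0.11394 + 0.019125 + 0.33625) = 0.075878 g → mol O = 0.075878 ÷ 15.999 = 0.0047427 mol
Divide by the smallest (0.0047427 mol): C 2.000, H 4.001, Cl 2.000, O 1.000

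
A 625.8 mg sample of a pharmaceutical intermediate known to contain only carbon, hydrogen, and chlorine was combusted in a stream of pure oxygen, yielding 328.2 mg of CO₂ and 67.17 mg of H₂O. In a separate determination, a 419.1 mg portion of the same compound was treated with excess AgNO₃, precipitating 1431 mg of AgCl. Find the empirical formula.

CHCl2

mol C = 0.3282 g CO₂ ÷ 44.009 g/mol = 0.0074576 mol
mol H = 2 × 0.06717 g H₂O ÷ 18.015 g/mol = 0.0074571 mol
From the AgCl data: mol Cl per gram of compound = (1.431 ÷ 143.318) ÷ 0.4191 = 0.023824 mol/g, so in the 0.6258 g combustion sample mol Cl = 0.014909 mol
Divide by the smallest (0.0074571 mol): C 1.000, H 1.000, Cl 1.999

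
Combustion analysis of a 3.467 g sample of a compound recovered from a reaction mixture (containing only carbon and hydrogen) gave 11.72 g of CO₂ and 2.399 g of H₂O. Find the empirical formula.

CH

mol C = 11.72 g CO₂ ÷ 44.009 g/mol = 0.26631 mol
mol H = 2 × 2.399 g H₂O ÷ 18.015 g/mol = 0.26633 mol
Divide by the smallest (0.26631 mol): C 1.000, H 1.000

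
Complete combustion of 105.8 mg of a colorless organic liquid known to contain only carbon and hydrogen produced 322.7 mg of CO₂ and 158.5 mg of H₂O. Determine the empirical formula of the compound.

mol C = 0.3227 g CO₂ ÷ 44.009 g/mol = 0.0073326 mol
mol H = 2 × 0.1585 g H₂O ÷ 18.015 g/mol = 0.017596 mol
Divide by the smallest (0.0073326 mol): C 1.000, H 2.400
Multiplying each by 5 gives whole numbers: C 5.00, H 12.00

C5H12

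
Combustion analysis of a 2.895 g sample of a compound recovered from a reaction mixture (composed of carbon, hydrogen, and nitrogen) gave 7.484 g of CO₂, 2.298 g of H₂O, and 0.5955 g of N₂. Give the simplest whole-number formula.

C4H6N

mol C = 7.484 g CO₂ ÷ 44.009 g/mol = 0.17006 mol
mol H = 2 × 2.298 g H₂O ÷ 18.015 g/mol = 0.25512 mol
mol N = 2 × 0.5955 g N₂ ÷ 28.014 g/mol = 0.042514 mol
Divide by the smallest (0.042514 mol): C 4.000, H 6.001, N 1.000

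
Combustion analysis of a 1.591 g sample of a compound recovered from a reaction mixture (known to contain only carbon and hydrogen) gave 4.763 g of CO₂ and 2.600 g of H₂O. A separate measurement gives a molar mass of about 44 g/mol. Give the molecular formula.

C3H8

mol C = 4.763 g CO₂ ÷ 44.009 g/mol = 0.10823 mol
mol H = 2 × 2.600 g H₂O ÷ 18.015 g/mol = 0.28865 mol
Divide by the smallest (0.10823 mol): C 1.000, H 2.667
Multiplying each by 3 gives whole numbers: C 3.00, H 8.00
Empirical formula: C3H8
Empirical-formula mass = 44.10 g/mol; 44 ÷ 44.10 ≈ 1, so the molecular formula is C3H8.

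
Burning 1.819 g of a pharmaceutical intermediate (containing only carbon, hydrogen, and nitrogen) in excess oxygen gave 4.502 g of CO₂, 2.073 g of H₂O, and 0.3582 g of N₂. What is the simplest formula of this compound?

C4H9N

mol C = 4.502 g CO₂ ÷ 44.009 g/mol = 0.10230 mol
mol H = 2 × 2.073 g H₂O ÷ 18.015 g/mol = 0.23014 mol
mol N = 2 × 0.3582 g N₂ ÷ 28.014 g/mol = 0.025573 mol
Divide by the smallest (0.025573 mol): C 4.000, H 8.999, N 1.000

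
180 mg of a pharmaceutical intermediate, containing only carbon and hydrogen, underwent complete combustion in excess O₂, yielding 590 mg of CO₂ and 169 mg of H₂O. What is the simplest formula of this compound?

C5H7

mol C = 0.590 g CO₂ ÷ 44.009 g/mol = 0.01341 mol
mol H = 2 × 0.169 g H₂O ÷ 18.015 g/mol = 0.01876 mol
Divide by the smallest (0.01341 mol): C 1.000, H 1.399
Multiplying each by 5 gives whole numbers: C 5.00, H 7.00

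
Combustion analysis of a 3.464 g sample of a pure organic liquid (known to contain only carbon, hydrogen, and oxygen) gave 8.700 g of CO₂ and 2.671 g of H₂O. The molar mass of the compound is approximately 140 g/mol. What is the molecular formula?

C8H12O2

mol C = 8.700 g CO₂ ÷ 44.009 g/mol = 0.19769 mol
mol H = 2 × 2.671 g H₂O ÷ 18.015 g/mol = 0.29653 mol
mass O = 3.464 − (2.3744 + 0.29890) = 0.79068 g → mol O = 0.79068 ÷ 15.999 = 0.049421 mol
Divide by the smallest (0.049421 mol): C 4.000, H 6.000, O 1.000
Empirical formula: C4H6O
Empirical-formula mass = 70.09 g/mol; 140 ÷ 70.09 ≈ 2, so the molecular formula is C8H12O2.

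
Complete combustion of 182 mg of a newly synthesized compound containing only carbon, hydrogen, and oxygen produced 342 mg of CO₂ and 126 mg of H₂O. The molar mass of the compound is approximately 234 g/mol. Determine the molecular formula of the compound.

C10H18O6

mol C = 0.342 g CO₂ ÷ 44.009 g/mol = 0.007771 mol
mol H = 2 × 0.126 g H₂O ÷ 18.015 g/mol = 0.01399 mol
mass O = 0.182 − (0.09334 + 0.01410) = 0.07456 g → mol O = 0.07456 ÷ 15.999 = 0.004660 mol
Divide by the smallest (0.004660 mol): C 1.668, H 3.002, O 1.000
Multiplying each by 3 gives whole numbers: C 5.00, H 9.00, O 3.00
Empirical formula: C5H9O3
Empirical-formula mass = 117.12 g/mol; 234 ÷ 117.12 ≈ 2, so the molecular formula is C10H18O6.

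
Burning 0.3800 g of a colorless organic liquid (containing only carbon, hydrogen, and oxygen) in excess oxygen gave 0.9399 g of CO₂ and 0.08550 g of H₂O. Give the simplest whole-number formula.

mol C = 0.9399 g CO₂ ÷ 44.009 g/mol = 0.021357 mol
mol H = 2 × 0.08550 g H₂O ÷ 18.015 g/mol = 0.0094921 mol
mass O = 0.3800 − (0.25652 + 0.0095680) = 0.11391 g → mol O = 0.11391 ÷ 15.999 = 0.0071200 mol
Divide by the smallest (0.0071200 mol): C 3.000, H 1.333, O 1.000
Multiplying each by 3 gives whole numbers: C 9.00, H 4.00, O 3.00

C9H4O3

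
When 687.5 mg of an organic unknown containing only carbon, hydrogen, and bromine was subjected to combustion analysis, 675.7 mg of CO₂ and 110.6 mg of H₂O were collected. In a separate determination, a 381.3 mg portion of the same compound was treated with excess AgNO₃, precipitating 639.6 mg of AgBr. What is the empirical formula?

C5H4Br2

mol C = 0.6757 g CO₂ ÷ 44.009 g/mol = 0.015354 mol
mol H = 2 × 0.1106 g H₂O ÷ 18.015 g/mol = 0.012279 mol
From the AgBr data: mol Br per gram of compound = (0.6396 ÷ 187.772) ÷ 0.3813 = 0.0089333 mol/g, so in the 0.6875 g combustion sample mol Br = 0.0061416 mol
Divide by the smallest (0.0061416 mol): C 2.500, H 1.999, Br 1.000
Multiplying each by 2 gives whole numbers: C 5.00, H 4.00, Br 2.00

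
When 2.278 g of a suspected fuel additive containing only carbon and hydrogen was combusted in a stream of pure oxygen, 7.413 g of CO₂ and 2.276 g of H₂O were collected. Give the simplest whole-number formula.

C2H3

mol C = 7.413 g CO₂ ÷ 44.009 g/mol = 0.16844 mol
mol H = 2 × 2.276 g H₂O ÷ 18.015 g/mol = 0.25268 mol
Divide by the smallest (0.16844 mol): C 1.000, H 1.500
Multiplying each by 2 gives whole numbers: C 2.00, H 3.00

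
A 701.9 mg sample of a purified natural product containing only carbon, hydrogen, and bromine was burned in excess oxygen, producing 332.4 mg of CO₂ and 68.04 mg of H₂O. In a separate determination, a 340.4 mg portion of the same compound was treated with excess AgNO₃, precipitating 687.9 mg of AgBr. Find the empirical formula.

mol C = 0.3324 g CO₂ ÷ 44.009 g/mol = 0.0075530 mol
mol H = 2 × 0.06804 g H₂O ÷ 18.015 g/mol = 0.0075537 mol
From the AgBr data: mol Br per gram of compound = (0.6879 ÷ 187.772) ÷ 0.3404 = 0.010762 mol/g, so in the 0.7019 g combustion sample mol Br = 0.0075541 mol
Divide by the smallest (0.0075530 mol): C 1.000, H 1.000, Br 1.000

CHBr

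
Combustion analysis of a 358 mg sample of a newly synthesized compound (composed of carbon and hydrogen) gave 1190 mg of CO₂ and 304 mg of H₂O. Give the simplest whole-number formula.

C4H5

mol C = 1.19 g CO₂ ÷ 44.009 g/mol = 0.02704 mol
mol H = 2 × 0.304 g H₂O ÷ 18.015 g/mol = 0.03375 mol
Divide by the smallest (0.02704 mol): C 1.000, H 1.248
Multiplying each by 4 gives whole numbers: C 4.00, H 4.99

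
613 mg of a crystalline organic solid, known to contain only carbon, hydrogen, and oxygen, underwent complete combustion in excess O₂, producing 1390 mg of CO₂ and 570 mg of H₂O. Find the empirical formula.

C3H6O

mol C = 1.39 g CO₂ ÷ 44.009 g/mol = 0.03158 mol
mol H = 2 × 0.570 g H₂O ÷ 18.015 g/mol = 0.06328 mol
mass O = 0.613 − (0.3794 + 0.06379) = 0.1699 g → mol O = 0.1699 ÷ 15.999 = 0.01062 mol
Divide by the smallest (0.01062 mol): C 2.975, H 5.961, O 1.000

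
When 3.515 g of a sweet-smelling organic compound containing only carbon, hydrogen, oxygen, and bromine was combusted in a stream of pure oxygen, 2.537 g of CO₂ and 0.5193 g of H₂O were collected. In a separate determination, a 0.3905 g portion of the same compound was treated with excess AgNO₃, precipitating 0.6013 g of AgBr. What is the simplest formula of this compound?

C2H2BrO

mol C = 2.537 g CO₂ ÷ 44.009 g/mol = 0.057647 mol
mol H = 2 × 0.5193 g H₂O ÷ 18.015 g/mol = 0.057652 mol
From the AgBr data: mol Br per gram of compound = (0.6013 ÷ 187.772) ÷ 0.3905 = 0.0082005 mol/g, so in the 3.515 g combustion sample mol Br = 0.028825 mol
mass O = 3.515 − (0.69240 + 0.058113 + 2.3032) = 0.46128 g → mol O = 0.46128 ÷ 15.999 = 0.028832 mol
Divide by the smallest (0.028825 mol): C 2.000, H 2.000, Br 1.000, O 1.000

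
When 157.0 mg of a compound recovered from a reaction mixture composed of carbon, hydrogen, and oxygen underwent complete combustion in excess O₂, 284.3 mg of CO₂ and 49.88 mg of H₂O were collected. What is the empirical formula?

mol C = 0.2843 g CO₂ ÷ 44.009 g/mol = 0.0064600 mol
mol H = 2 × 0.04988 g H₂O ÷ 18.015 g/mol = 0.0055376 mol
mass O = 0.1570 − (0.077592 + 0.0055819) = 0.073827 g → mol O = 0.073827 ÷ 15.999 = 0.0046144 mol
Divide by the smallest (0.0046144 mol): C 1.400, H 1.200, O 1.000
Multiplying each by 5 gives whole numbers: C 7.00, H 6.00, O 5.00

C7H6O5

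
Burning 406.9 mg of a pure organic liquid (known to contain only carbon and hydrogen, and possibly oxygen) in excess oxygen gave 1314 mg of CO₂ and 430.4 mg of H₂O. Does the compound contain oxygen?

mol C = 1.314 g CO₂ ÷ 44.009 g/mol = 0.029858 mol
mol H = 2 × 0.4304 g H₂O ÷ 18.015 g/mol = 0.047782 mol
C and H together account for 0.40678 g — essentially the entire 0.4069 g sample — so the compound contains no oxygen.

no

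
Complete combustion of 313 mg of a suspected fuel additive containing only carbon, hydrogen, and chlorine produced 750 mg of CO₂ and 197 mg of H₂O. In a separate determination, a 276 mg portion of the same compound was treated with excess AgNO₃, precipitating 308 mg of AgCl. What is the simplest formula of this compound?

mol C = 0.750 g CO₂ ÷ 44.009 g/mol = 0.01704 mol
mol H = 2 × 0.197 g H₂O ÷ 18.015 g/mol = 0.02187 mol
From the AgCl data: mol Cl per gram of compound = (0.308 ÷ 143.318) ÷ 0.276 = 0.007786 mol/g, so in the 0.313 g combustion sample mol Cl = 0.002437 mol
Divide by the smallest (0.002437 mol): C 6.993, H 8.974, Cl 1.000

C7H9Cl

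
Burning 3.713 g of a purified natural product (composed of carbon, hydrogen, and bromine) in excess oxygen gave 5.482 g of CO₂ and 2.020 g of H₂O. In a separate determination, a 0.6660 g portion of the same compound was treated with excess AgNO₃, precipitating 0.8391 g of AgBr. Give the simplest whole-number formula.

mol C = 5.482 g CO₂ ÷ 44.009 g/mol = 0.12457 mol
mol H = 2 × 2.020 g H₂O ÷ 18.015 g/mol = 0.22426 mol
From the AgBr data: mol Br per gram of compound = (0.8391 ÷ 187.772) ÷ 0.6660 = 0.0067098 mol/g, so in the 3.713 g combustion sample mol Br = 0.024913 mol
Divide by the smallest (0.024913 mol): C 5.000, H 9.001, Br 1.000

C5H9Br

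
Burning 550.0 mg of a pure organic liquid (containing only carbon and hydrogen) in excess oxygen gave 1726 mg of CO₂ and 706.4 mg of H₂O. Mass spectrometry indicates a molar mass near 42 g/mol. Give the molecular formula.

C3H6

mol C = 1.726 g CO₂ ÷ 44.009 g/mol = 0.039219 mol
mol H = 2 × 0.7064 g H₂O ÷ 18.015 g/mol = 0.078424 mol
Divide by the smallest (0.039219 mol): C 1.000, H 2.000
Empirical formula: CH2
Empirical-formula mass = 14.03 g/mol; 42 ÷ 14.03 ≈ 3, so the molecular formula is C3H6.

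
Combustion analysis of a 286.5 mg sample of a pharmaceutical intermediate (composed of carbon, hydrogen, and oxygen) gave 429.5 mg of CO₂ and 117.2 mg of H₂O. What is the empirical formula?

mol C = 0.4295 g CO₂ ÷ 44.009 g/mol = 0.0097594 mol
mol H = 2 × 0.1172 g H₂O ÷ 18.015 g/mol = 0.013011 mol
mass O = 0.2865 − (0.11722 + 0.013115) = 0.15616 g → mol O = 0.15616 ÷ 15.999 = 0.0097609 mol
Divide by the smallest (0.0097594 mol): C 1.000, H 1.333, O 1.000
Multiplying each by 3 gives whole numbers: C 3.00, H 4.00, O 3.00

C3H4O3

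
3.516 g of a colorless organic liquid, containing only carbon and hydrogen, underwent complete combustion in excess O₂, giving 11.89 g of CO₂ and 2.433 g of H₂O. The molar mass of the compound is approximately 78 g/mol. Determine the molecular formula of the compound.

mol C = 11.89 g CO₂ ÷ 44.009 g/mol = 0.27017 mol
mol H = 2 × 2.433 g H₂O ÷ 18.015 g/mol = 0.27011 mol
Divide by the smallest (0.27011 mol): C 1.000, H 1.000
Empirical formula: CH
Empirical-formula mass = 13.02 g/mol; 78 ÷ 13.02 ≈ 6, so the molecular formula is C6H6.

C6H6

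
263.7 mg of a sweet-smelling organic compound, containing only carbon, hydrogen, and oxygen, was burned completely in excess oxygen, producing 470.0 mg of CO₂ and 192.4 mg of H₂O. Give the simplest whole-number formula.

C3H6O2

mol C = 0.4700 g CO₂ ÷ 44.009 g/mol = 0.010680 mol
mol H = 2 × 0.1924 g H₂O ÷ 18.015 g/mol = 0.021360 mol
mass O = 0.2637 − (0.12827 + 0.021531) = 0.11390 g → mol O = 0.11390 ÷ 15.999 = 0.0071189 mol
Divide by the smallest (0.0071189 mol): C 1.500, H 3.000, O 1.000
Multiplying each by 2 gives whole numbers: C 3.00, H 6.00, O 2.00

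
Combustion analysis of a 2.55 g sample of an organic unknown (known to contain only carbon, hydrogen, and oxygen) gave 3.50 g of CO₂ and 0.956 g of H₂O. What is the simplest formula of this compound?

mol C = 3.50 g CO₂ ÷ 44.009 g/mol = 0.07953 mol
mol H = 2 × 0.956 g H₂O ÷ 18.015 g/mol = 0.1061 mol
mass O = 2.55 − (0.9552 + 0.1070) = 1.488 g → mol O = 1.488 ÷ 15.999 = 0.09299 mol
Divide by the smallest (0.07953 mol): C 1.000, H 1.335, O 1.169
Multiplying each by 6 gives whole numbers: C 6.00, H 8.01, O 7.02

C6H8O7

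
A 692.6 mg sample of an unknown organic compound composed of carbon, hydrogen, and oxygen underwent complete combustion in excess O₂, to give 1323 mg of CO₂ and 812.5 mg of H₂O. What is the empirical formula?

mol C = 1.323 g CO₂ ÷ 44.009 g/mol = 0.030062 mol
mol H = 2 × 0.8125 g H₂O ÷ 18.015 g/mol = 0.090203 mol
mass O = 0.6926 − (0.36108 + 0.090924) = 0.24060 g → mol O = 0.24060 ÷ 15.999 = 0.015038 mol
Divide by the smallest (0.015038 mol): C 1.999, H 5.998, O 1.000

C2H6O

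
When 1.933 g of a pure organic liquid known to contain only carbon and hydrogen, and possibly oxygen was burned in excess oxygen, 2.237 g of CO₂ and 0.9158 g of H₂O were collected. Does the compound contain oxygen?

mol C = 2.237 g CO₂ ÷ 44.009 g/mol = 0.050831 mol
mol H = 2 × 0.9158 g H₂O ÷ 18.015 g/mol = 0.10167 mol
C and H account for only 0.71301 g of the 1.933 g sample; the remaining 1.2200 g must be oxygen.

yes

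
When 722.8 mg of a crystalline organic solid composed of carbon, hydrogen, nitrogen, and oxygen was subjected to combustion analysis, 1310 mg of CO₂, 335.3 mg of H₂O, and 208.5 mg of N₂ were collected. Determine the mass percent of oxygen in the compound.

mol C = 1.310 g CO₂ ÷ 44.009 g/mol = 0.029767 mol
mol H = 2 × 0.3353 g H₂O ÷ 18.015 g/mol = 0.037225 mol
mol N = 2 × 0.2085 g N₂ ÷ 28.014 g/mol = 0.014885 mol
mass O = 0.7228 − (0.35753 + 0.037522 + 0.20850) = 0.11925 g → mol O = 0.11925 ÷ 15.999 = 0.0074536 mol
mass % O = 0.11925 g ÷ 0.7228 g × 100%

16.50%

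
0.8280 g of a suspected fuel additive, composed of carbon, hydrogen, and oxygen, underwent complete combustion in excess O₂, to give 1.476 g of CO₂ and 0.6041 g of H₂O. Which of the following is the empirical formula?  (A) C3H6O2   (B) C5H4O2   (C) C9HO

mol C = 1.476 g CO₂ ÷ 44.009 g/mol = 0.033539 mol
mol H = 2 × 0.6041 g H₂O ÷ 18.015 g/mol = 0.067066 mol
mass O = 0.8280 − (0.40283 + 0.067603) = 0.35757 g → mol O = 0.35757 ÷ 15.999 = 0.022349 mol
Divide by the smallest (0.022349 mol): C 1.501, H 3.001, O 1.000
Multiplying each by 2 gives whole numbers: C 3.00, H 6.00, O 2.00

(A) C3H6O2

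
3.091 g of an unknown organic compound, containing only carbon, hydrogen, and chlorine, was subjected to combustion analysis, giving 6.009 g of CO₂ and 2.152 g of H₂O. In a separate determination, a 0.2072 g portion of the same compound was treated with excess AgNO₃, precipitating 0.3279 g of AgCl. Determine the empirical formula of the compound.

C4H7Cl

mol C = 6.009 g CO₂ ÷ 44.009 g/mol = 0.13654 mol
mol H = 2 × 2.152 g H₂O ÷ 18.015 g/mol = 0.23891 mol
From the AgCl data: mol Cl per gram of compound = (0.3279 ÷ 143.318) ÷ 0.2072 = 0.011042 mol/g, so in the 3.091 g combustion sample mol Cl = 0.034131 mol
Divide by the smallest (0.034131 mol): C 4.000, H 7.000, Cl 1.000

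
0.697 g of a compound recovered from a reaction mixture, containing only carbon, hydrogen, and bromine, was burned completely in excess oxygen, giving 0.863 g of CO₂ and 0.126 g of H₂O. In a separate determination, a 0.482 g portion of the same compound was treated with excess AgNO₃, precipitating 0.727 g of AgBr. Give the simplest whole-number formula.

mol C = 0.863 g CO₂ ÷ 44.009 g/mol = 0.01961 mol
mol H = 2 × 0.126 g H₂O ÷ 18.015 g/mol = 0.01399 mol
From the AgBr data: mol Br per gram of compound = (0.727 ÷ 187.772) ÷ 0.482 = 0.008033 mol/g, so in the 0.697 g combustion sample mol Br = 0.005599 mol
Divide by the smallest (0.005599 mol): C 3.503, H 2.498, Br 1.000
Multiplying each by 2 gives whole numbers: C 7.01, H 5.00, Br 2.00

C7H5Br2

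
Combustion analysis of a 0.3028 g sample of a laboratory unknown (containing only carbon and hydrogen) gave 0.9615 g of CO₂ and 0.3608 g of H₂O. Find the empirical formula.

mol C = 0.9615 g CO₂ ÷ 44.009 g/mol = 0.021848 mol
mol H = 2 × 0.3608 g H₂O ÷ 18.015 g/mol = 0.040056 mol
Divide by the smallest (0.021848 mol): C 1.000, H 1.833
Multiplying each by 6 gives whole numbers: C 6.00, H 11.00

C6H11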